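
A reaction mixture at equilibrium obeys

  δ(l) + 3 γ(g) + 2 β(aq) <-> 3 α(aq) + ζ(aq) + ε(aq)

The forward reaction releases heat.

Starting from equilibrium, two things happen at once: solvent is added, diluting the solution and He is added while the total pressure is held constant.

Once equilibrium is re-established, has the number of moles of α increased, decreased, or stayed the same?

Dilution lowers every aqueous concentration by the same factor. Δn_aq = 5 − 2 = +3, so the system shifts toward the side with more dissolved moles — to the right.
Adding inert gas at constant total pressure expands the volume and lowers every reacting partial pressure. With Δn_gas = 0 − 3 = -3, Q moves away from K toward the side with fewer gas moles, so the system shifts toward the side with more gas moles — to the left.
The two effects oppose each other, so the net shift — and hence the change in α — cannot be determined from the given information.

cannot be determined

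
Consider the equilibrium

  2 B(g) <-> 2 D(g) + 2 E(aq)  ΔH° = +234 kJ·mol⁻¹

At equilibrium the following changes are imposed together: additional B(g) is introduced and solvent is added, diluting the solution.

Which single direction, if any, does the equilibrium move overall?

right

Adding B (g), a reactant, drives the reaction to the right.
Dilution lowers every aqueous concentration by the same factor. Δn_aq = 2 − 0 = +2, so the system shifts toward the side with more dissolved moles — to the right.
All effects act in the same direction — net shift to the right.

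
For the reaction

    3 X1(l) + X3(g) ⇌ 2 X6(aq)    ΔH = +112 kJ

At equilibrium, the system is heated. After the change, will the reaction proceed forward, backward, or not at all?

The forward reaction is endothermic. Raising T favours the endothermic direction — shift to the right.

right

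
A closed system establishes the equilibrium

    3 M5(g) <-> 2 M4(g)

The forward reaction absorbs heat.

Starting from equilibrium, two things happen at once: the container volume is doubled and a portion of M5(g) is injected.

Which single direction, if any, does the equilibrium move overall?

cannot be determined

Gas moles: reactants 3, products 2 (Δn_gas = -1). Expansion shifts the system toward the side with more moles of gas — to the left.
Adding M5 (g), a reactant, drives the reaction to the right.
The individual effects push in opposite directions; without quantitative information the net direction cannot be determined.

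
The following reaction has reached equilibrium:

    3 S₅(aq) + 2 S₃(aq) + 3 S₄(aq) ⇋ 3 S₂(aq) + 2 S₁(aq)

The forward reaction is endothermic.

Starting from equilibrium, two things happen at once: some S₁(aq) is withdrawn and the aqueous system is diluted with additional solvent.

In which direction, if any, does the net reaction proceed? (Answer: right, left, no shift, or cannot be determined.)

Removing S₁ (aq), a product, drives the reaction to the right.
Dilution lowers every aqueous concentration by the same factor. Δn_aq = 5 − 8 = -3, so the system shifts toward the side with more dissolved moles — to the left.
The individual effects push in opposite directions; without quantitative information the net direction cannot be determined.

cannot be determined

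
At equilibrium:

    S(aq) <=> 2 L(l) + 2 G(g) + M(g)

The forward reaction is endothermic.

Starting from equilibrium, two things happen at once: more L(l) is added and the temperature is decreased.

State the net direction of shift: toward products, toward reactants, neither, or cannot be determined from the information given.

left

L is a pure liquid; its activity is 1 regardless of amount, so Q is unaffected — no shift from this change.
The forward reaction is endothermic. Lowering T favours the exothermic direction — shift to the left.
Only the nonzero effect(s) matter; the net shift is to the left.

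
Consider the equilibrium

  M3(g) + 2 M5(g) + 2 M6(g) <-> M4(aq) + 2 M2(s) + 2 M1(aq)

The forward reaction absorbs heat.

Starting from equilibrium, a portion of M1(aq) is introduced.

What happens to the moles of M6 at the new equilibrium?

Adding M1 (aq), a product, drives the reaction to the left.
The net shift is to the left. M6 is a reactant, so its amount increases.

increases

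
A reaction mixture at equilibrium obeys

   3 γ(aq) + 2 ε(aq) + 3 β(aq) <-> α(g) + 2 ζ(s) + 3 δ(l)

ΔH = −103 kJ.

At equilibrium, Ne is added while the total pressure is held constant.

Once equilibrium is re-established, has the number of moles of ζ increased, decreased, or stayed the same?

Adding inert gas at constant total pressure expands the volume and lowers every reacting partial pressure. With Δn_gas = 1 − 0 = +1, Q moves away from K toward the side with fewer gas moles, so the system shifts toward the side with more gas moles — to the right.
The net shift is to the right. ζ is a product, so its amount increases.

increases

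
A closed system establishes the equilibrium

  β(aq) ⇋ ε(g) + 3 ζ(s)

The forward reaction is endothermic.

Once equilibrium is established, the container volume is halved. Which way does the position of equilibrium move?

left

Gas moles: reactants 0, products 1 (Δn_gas = +1). Compression shifts the system toward the side with fewer moles of gas — to the left.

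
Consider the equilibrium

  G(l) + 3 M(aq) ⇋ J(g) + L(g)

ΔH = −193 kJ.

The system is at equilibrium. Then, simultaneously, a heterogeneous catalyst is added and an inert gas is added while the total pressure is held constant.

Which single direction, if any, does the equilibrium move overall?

right

A catalyst speeds both forward and reverse rates equally; it changes neither Q nor K — no shift from this change.
Adding inert gas at constant total pressure expands the volume and lowers every reacting partial pressure. With Δn_gas = 2 − 0 = +2, Q moves away from K toward the side with fewer gas moles, so the system shifts toward the side with more gas moles — to the right.
Only the nonzero effect(s) matter; the net shift is to the right.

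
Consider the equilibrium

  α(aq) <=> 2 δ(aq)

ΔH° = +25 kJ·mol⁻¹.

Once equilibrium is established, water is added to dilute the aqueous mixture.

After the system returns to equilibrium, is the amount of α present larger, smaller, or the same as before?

decreases

Dilution lowers every aqueous concentration by the same factor. Δn_aq = 2 − 1 = +1, so the system shifts toward the side with more dissolved moles — to the right.
The net shift is to the right. α is a reactant, so its amount decreases.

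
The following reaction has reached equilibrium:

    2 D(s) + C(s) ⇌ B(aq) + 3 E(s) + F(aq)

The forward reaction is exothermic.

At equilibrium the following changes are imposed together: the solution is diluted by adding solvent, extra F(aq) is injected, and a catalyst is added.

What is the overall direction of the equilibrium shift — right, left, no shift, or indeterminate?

Dilution lowers every aqueous concentration by the same factor. Δn_aq = 2 − 0 = +2, so the system shifts toward the side with more dissolved moles — to the right.
Adding F (aq), a product, drives the reaction to the left.
A catalyst speeds both forward and reverse rates equally; it changes neither Q nor K — no shift from this change.
The individual effects push in opposite directions; without quantitative information the net direction cannot be determined.

cannot be determined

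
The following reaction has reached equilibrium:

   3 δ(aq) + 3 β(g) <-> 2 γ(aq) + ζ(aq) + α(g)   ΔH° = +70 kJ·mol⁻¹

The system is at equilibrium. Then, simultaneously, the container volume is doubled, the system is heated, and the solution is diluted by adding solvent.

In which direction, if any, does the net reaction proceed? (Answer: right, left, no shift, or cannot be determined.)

Gas moles: reactants 3, products 1 (Δn_gas = -2). Expansion shifts the system toward the side with more moles of gas — to the left.
The forward reaction is endothermic. Raising T favours the endothermic direction — shift to the right.
Dilution scales every aqueous concentration by the same factor. Δn_aq = 3 − 3 = 0, so Q is unchanged — no shift.
The individual effects push in opposite directions; without quantitative information the net direction cannot be determined.

cannot be determined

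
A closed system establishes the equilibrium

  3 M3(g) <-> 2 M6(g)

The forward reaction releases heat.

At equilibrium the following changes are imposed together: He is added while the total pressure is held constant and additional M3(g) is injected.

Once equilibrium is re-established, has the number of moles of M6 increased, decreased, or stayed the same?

Adding inert gas at constant total pressure expands the volume and lowers every reacting partial pressure. With Δn_gas = 2 − 3 = -1, Q moves away from K toward the side with fewer gas moles, so the system shifts toward the side with more gas moles — to the left.
Adding M3 (g), a reactant, drives the reaction to the right.
The two effects oppose each other, so the net shift — and hence the change in M6 — cannot be determined from the given information.

cannot be determined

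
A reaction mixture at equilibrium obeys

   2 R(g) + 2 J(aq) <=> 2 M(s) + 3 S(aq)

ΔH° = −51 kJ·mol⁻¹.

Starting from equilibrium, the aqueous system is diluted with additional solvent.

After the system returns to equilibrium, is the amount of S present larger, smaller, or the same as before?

Dilution lowers every aqueous concentration by the same factor. Δn_aq = 3 − 2 = +1, so the system shifts toward the side with more dissolved moles — to the right.
The net shift is to the right. S is a product, so its amount increases.

increases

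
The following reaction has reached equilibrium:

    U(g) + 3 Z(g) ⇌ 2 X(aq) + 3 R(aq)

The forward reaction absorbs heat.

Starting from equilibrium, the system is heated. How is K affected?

increases

K depends on temperature via the van 't Hoff relation. The forward reaction is endothermic, so raising T increases K.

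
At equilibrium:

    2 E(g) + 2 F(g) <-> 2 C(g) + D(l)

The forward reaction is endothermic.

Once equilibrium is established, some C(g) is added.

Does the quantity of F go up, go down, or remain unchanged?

increases

Adding C (g), a product, drives the reaction to the left.
The net shift is to the left. F is a reactant, so its amount increases.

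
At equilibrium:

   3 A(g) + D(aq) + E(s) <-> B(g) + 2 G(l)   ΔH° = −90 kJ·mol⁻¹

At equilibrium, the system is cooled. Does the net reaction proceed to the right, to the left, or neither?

The forward reaction is exothermic. Lowering T favours the exothermic direction — shift to the right.

right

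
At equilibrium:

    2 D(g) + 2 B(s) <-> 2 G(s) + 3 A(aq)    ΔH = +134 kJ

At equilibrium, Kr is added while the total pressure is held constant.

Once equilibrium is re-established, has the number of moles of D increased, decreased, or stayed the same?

increases

Adding inert gas at constant total pressure expands the volume and lowers every reacting partial pressure. With Δn_gas = 0 − 2 = -2, Q moves away from K toward the side with fewer gas moles, so the system shifts toward the side with more gas moles — to the left.
The net shift is to the left. D is a reactant, so its amount increases.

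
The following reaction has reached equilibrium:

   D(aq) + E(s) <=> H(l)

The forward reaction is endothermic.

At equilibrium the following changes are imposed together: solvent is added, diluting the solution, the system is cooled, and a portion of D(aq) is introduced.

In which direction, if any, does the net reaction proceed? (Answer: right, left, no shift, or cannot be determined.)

cannot be determined

Dilution lowers every aqueous concentration by the same factor. Δn_aq = 0 − 1 = -1, so the system shifts toward the side with more dissolved moles — to the left.
The forward reaction is endothermic. Lowering T favours the exothermic direction — shift to the left.
Adding D (aq), a reactant, drives the reaction to the right.
The individual effects push in opposite directions; without quantitative information the net direction cannot be determined.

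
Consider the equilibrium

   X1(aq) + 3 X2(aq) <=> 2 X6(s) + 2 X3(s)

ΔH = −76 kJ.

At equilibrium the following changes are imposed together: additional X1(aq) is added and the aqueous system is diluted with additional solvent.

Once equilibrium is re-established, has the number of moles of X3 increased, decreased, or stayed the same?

cannot be determined

Adding X1 (aq), a reactant, drives the reaction to the right.
Dilution lowers every aqueous concentration by the same factor. Δn_aq = 0 − 4 = -4, so the system shifts toward the side with more dissolved moles — to the left.
The two effects oppose each other, so the net shift — and hence the change in X3 — cannot be determined from the given information.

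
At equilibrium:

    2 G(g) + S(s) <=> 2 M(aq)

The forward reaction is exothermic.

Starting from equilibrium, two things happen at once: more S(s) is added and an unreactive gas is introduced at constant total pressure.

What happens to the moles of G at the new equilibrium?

S is a pure solid; its activity is 1 regardless of amount, so Q is unaffected — no shift from this change.
Adding inert gas at constant total pressure expands the volume and lowers every reacting partial pressure. With Δn_gas = 0 − 2 = -2, Q moves away from K toward the side with fewer gas moles, so the system shifts toward the side with more gas moles — to the left.
The net shift is to the left. G is a reactant, so its amount increases.

increases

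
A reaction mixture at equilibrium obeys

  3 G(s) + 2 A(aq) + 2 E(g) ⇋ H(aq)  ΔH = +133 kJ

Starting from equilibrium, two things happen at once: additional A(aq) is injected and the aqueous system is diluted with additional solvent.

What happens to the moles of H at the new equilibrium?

cannot be determined

Adding A (aq), a reactant, drives the reaction to the right.
Dilution lowers every aqueous concentration by the same factor. Δn_aq = 1 − 2 = -1, so the system shifts toward the side with more dissolved moles — to the left.
The two effects oppose each other, so the net shift — and hence the change in H — cannot be determined from the given information.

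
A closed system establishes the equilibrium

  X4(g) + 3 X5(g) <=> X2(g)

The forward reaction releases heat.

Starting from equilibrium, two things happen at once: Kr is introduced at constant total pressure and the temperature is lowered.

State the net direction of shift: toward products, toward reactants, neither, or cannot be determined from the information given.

Adding inert gas at constant total pressure expands the volume and lowers every reacting partial pressure. With Δn_gas = 1 − 4 = -3, Q moves away from K toward the side with fewer gas moles, so the system shifts toward the side with more gas moles — to the left.
The forward reaction is exothermic. Lowering T favours the exothermic direction — shift to the right.
The individual effects push in opposite directions; without quantitative information the net direction cannot be determined.

cannot be determined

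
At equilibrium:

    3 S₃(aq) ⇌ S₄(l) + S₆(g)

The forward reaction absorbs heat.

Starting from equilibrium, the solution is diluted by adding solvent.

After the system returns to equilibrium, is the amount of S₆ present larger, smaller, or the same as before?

Dilution lowers every aqueous concentration by the same factor. Δn_aq = 0 − 3 = -3, so the system shifts toward the side with more dissolved moles — to the left.
The net shift is to the left. S₆ is a product, so its amount decreases.

decreases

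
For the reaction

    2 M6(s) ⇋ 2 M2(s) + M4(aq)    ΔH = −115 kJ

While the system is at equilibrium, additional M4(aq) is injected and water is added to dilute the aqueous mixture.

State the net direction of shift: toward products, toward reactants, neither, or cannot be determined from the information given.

cannot be determined

Adding M4 (aq), a product, drives the reaction to the left.
Dilution lowers every aqueous concentration by the same factor. Δn_aq = 1 − 0 = +1, so the system shifts toward the side with more dissolved moles — to the right.
The individual effects push in opposite directions; without quantitative information the net direction cannot be determined.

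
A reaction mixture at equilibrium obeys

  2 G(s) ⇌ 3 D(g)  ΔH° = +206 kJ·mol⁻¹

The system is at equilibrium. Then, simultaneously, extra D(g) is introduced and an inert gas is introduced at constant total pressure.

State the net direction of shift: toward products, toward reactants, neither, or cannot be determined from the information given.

Adding D (g), a product, drives the reaction to the left.
Adding inert gas at constant total pressure expands the volume and lowers every reacting partial pressure. With Δn_gas = 3 − 0 = +3, Q moves away from K toward the side with fewer gas moles, so the system shifts toward the side with more gas moles — to the right.
The individual effects push in opposite directions; without quantitative information the net direction cannot be determined.

cannot be determined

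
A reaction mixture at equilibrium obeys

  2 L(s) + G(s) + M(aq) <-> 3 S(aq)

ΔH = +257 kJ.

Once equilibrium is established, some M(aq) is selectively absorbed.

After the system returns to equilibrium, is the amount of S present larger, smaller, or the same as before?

decreases

Removing M (aq), a reactant, drives the reaction to the left.
The net shift is to the left. S is a product, so its amount decreases.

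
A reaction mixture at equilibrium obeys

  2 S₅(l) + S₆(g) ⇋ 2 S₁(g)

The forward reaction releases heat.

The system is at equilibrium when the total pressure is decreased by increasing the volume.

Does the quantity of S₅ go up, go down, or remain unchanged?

decreases

Gas moles: reactants 1, products 2 (Δn_gas = +1). Expansion shifts the system toward the side with more moles of gas — to the right.
The net shift is to the right. S₅ is a reactant, so its amount decreases.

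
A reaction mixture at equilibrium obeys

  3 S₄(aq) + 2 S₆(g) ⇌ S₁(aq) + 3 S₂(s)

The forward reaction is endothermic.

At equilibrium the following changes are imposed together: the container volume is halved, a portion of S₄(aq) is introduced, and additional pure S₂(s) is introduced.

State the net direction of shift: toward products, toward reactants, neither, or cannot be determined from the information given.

Gas moles: reactants 2, products 0 (Δn_gas = -2). Compression shifts the system toward the side with fewer moles of gas — to the right.
Adding S₄ (aq), a reactant, drives the reaction to the right.
S₂ is a pure solid; its activity is 1 regardless of amount, so Q is unaffected — no shift from this change.
Only the nonzero effect(s) matter; the net shift is to the right.

right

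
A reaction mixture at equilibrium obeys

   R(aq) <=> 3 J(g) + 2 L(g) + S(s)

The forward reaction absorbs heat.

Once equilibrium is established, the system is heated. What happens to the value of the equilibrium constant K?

increases

K depends on temperature via the van 't Hoff relation. The forward reaction is endothermic, so raising T increases K.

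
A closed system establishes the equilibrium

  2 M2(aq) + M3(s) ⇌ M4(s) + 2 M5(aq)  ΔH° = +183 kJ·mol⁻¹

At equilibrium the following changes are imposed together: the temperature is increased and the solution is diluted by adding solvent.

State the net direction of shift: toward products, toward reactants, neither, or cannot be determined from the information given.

right

The forward reaction is endothermic. Raising T favours the endothermic direction — shift to the right.
Dilution scales every aqueous concentration by the same factor. Δn_aq = 2 − 2 = 0, so Q is unchanged — no shift.
Only the nonzero effect(s) matter; the net shift is to the right.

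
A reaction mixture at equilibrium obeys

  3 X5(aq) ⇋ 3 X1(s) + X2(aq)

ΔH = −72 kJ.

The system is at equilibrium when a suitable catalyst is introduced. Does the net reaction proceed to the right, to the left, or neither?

no shift

A catalyst speeds both forward and reverse rates equally; it changes neither Q nor K — no shift from this change.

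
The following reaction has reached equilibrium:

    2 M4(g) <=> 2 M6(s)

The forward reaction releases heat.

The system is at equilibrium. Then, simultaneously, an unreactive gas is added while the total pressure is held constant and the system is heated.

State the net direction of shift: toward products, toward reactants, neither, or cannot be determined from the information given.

left

Adding inert gas at constant total pressure expands the volume and lowers every reacting partial pressure. With Δn_gas = 0 − 2 = -2, Q moves away from K toward the side with fewer gas moles, so the system shifts toward the side with more gas moles — to the left.
The forward reaction is exothermic. Raising T favours the endothermic direction — shift to the left.
All effects act in the same direction — net shift to the left.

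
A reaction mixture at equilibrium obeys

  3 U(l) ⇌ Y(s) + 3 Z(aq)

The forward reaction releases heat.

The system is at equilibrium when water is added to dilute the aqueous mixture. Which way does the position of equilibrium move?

Dilution lowers every aqueous concentration by the same factor. Δn_aq = 3 − 0 = +3, so the system shifts toward the side with more dissolved moles — to the right.

right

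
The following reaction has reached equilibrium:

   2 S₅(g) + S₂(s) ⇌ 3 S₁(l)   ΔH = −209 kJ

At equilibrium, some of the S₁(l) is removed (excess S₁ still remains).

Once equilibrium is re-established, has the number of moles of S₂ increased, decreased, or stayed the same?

unchanged

S₁ is a pure liquid; its activity is 1 regardless of amount, so Q is unaffected — no shift from this change.
No net shift occurs, so the amount of S₂ is unchanged.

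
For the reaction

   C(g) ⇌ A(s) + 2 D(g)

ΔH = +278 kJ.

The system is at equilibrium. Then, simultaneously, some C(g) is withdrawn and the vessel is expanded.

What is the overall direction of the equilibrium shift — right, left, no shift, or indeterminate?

cannot be determined

Removing C (g), a reactant, drives the reaction to the left.
Gas moles: reactants 1, products 2 (Δn_gas = +1). Expansion shifts the system toward the side with more moles of gas — to the right.
The individual effects push in opposite directions; without quantitative information the net direction cannot be determined.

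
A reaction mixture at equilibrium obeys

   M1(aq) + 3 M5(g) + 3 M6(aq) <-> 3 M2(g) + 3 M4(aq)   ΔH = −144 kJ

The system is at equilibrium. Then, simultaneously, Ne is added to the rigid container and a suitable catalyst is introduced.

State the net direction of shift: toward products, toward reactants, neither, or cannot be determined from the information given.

no shift

At constant volume, adding an inert gas leaves every reacting species' partial pressure unchanged, so Q is unchanged — no shift from this change.
A catalyst speeds both forward and reverse rates equally; it changes neither Q nor K — no shift from this change.
None of the changes alters Q relative to K, so there is no net shift.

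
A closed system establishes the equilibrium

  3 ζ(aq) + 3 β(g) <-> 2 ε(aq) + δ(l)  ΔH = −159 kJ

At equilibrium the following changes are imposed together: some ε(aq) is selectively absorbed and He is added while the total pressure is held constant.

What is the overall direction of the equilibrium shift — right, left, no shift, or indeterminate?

Removing ε (aq), a product, drives the reaction to the right.
Adding inert gas at constant total pressure expands the volume and lowers every reacting partial pressure. With Δn_gas = 0 − 3 = -3, Q moves away from K toward the side with fewer gas moles, so the system shifts toward the side with more gas moles — to the left.
The individual effects push in opposite directions; without quantitative information the net direction cannot be determined.

cannot be determined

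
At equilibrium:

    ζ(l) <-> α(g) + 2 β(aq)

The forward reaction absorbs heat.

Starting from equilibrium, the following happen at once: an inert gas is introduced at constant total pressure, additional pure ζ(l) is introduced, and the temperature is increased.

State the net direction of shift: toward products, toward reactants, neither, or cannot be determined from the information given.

right

Adding inert gas at constant total pressure expands the volume and lowers every reacting partial pressure. With Δn_gas = 1 − 0 = +1, Q moves away from K toward the side with fewer gas moles, so the system shifts toward the side with more gas moles — to the right.
ζ is a pure liquid; its activity is 1 regardless of amount, so Q is unaffected — no shift from this change.
The forward reaction is endothermic. Raising T favours the endothermic direction — shift to the right.
Only the nonzero effect(s) matter; the net shift is to the right.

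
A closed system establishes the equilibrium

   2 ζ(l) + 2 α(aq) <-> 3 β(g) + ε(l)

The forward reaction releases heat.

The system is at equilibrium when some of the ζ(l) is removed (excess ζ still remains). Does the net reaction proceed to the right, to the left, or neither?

no shift

ζ is a pure liquid; its activity is 1 regardless of amount, so Q is unaffected — no shift from this change.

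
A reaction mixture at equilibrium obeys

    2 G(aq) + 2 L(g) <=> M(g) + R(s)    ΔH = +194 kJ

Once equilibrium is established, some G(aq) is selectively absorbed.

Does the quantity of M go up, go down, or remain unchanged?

decreases

Removing G (aq), a reactant, drives the reaction to the left.
The net shift is to the left. M is a product, so its amount decreases.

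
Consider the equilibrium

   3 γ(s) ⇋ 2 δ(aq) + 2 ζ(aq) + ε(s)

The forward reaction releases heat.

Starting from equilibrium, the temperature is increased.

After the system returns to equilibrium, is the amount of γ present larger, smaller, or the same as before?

increases

The forward reaction is exothermic. Raising T favours the endothermic direction — shift to the left.
The net shift is to the left. γ is a reactant, so its amount increases.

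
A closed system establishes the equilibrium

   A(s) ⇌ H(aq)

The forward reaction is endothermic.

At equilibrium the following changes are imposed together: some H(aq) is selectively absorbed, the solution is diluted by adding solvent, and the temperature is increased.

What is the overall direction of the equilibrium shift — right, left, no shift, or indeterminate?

right

Removing H (aq), a product, drives the reaction to the right.
Dilution lowers every aqueous concentration by the same factor. Δn_aq = 1 − 0 = +1, so the system shifts toward the side with more dissolved moles — to the right.
The forward reaction is endothermic. Raising T favours the endothermic direction — shift to the right.
All effects act in the same direction — net shift to the right.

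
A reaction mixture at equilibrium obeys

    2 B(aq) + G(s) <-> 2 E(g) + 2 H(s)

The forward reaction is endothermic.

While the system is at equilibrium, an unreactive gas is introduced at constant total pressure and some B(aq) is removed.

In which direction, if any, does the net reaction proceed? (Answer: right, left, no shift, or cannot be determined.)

Adding inert gas at constant total pressure expands the volume and lowers every reacting partial pressure. With Δn_gas = 2 − 0 = +2, Q moves away from K toward the side with fewer gas moles, so the system shifts toward the side with more gas moles — to the right.
Removing B (aq), a reactant, drives the reaction to the left.
The individual effects push in opposite directions; without quantitative information the net direction cannot be determined.

cannot be determined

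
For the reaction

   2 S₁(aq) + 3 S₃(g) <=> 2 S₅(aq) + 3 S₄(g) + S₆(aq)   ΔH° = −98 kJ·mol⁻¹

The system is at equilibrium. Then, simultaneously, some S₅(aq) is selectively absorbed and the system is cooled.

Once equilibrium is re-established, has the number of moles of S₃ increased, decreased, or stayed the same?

Removing S₅ (aq), a product, drives the reaction to the right.
The forward reaction is exothermic. Lowering T favours the exothermic direction — shift to the right.
The net shift is to the right. S₃ is a reactant, so its amount decreases.

decreases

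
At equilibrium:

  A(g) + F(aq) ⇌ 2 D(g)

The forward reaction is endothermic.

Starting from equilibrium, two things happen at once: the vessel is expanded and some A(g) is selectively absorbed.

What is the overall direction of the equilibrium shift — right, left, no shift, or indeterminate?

Gas moles: reactants 1, products 2 (Δn_gas = +1). Expansion shifts the system toward the side with more moles of gas — to the right.
Removing A (g), a reactant, drives the reaction to the left.
The individual effects push in opposite directions; without quantitative information the net direction cannot be determined.

cannot be determined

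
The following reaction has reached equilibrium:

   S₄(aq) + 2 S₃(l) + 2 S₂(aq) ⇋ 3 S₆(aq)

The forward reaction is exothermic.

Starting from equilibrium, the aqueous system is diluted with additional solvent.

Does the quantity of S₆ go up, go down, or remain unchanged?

unchanged

Dilution scales every aqueous concentration by the same factor. Δn_aq = 3 − 3 = 0, so Q is unchanged — no shift.
No net shift occurs, so the amount of S₆ is unchanged.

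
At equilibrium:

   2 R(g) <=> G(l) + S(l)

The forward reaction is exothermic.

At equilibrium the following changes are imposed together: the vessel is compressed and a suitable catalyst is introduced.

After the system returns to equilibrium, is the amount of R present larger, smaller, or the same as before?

Gas moles: reactants 2, products 0 (Δn_gas = -2). Compression shifts the system toward the side with fewer moles of gas — to the right.
A catalyst speeds both forward and reverse rates equally; it changes neither Q nor K — no shift from this change.
The net shift is to the right. R is a reactant, so its amount decreases.

decreases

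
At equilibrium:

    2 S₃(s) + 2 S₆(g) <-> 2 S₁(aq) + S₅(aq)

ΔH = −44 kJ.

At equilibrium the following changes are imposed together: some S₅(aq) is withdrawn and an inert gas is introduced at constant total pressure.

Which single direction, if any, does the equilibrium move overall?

Removing S₅ (aq), a product, drives the reaction to the right.
Adding inert gas at constant total pressure expands the volume and lowers every reacting partial pressure. With Δn_gas = 0 − 2 = -2, Q moves away from K toward the side with fewer gas moles, so the system shifts toward the side with more gas moles — to the left.
The individual effects push in opposite directions; without quantitative information the net direction cannot be determined.

cannot be determined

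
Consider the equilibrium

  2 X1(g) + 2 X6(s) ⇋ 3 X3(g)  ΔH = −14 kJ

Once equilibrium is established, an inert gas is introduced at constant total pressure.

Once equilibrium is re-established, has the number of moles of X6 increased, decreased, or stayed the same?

decreases

Adding inert gas at constant total pressure expands the volume and lowers every reacting partial pressure. With Δn_gas = 3 − 2 = +1, Q moves away from K toward the side with fewer gas moles, so the system shifts toward the side with more gas moles — to the right.
The net shift is to the right. X6 is a reactant, so its amount decreases.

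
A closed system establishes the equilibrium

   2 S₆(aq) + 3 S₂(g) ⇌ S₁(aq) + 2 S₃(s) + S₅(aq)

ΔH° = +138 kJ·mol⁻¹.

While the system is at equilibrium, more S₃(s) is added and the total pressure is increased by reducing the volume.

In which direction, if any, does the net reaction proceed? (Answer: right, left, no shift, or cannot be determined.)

S₃ is a pure solid; its activity is 1 regardless of amount, so Q is unaffected — no shift from this change.
Gas moles: reactants 3, products 0 (Δn_gas = -3). Compression shifts the system toward the side with fewer moles of gas — to the right.
Only the nonzero effect(s) matter; the net shift is to the right.

right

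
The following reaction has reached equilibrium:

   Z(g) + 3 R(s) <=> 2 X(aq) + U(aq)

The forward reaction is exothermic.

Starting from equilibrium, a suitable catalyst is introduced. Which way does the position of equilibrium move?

A catalyst speeds both forward and reverse rates equally; it changes neither Q nor K — no shift from this change.

no shift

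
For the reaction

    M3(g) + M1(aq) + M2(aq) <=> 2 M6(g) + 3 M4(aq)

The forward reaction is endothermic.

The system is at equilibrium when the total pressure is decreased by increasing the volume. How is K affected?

unchanged

The equilibrium constant depends only on temperature. This perturbation may move the position of equilibrium, but since T is unchanged, K itself is unchanged.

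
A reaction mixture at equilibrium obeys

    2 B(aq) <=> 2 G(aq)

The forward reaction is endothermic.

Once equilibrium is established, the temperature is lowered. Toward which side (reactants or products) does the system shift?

The forward reaction is endothermic. Lowering T favours the exothermic direction — shift to the left.

left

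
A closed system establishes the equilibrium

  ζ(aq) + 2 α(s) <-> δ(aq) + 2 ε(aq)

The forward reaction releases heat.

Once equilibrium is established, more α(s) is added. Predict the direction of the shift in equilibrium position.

no shift

α is a pure solid; its activity is 1 regardless of amount, so Q is unaffected — no shift from this change.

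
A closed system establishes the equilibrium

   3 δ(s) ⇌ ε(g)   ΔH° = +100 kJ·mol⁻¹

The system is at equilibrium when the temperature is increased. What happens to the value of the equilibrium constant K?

K depends on temperature via the van 't Hoff relation. The forward reaction is endothermic, so raising T increases K.

increases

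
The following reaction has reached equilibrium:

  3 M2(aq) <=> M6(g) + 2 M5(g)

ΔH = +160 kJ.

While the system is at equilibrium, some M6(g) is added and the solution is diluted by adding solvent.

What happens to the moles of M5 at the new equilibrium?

decreases

Adding M6 (g), a product, drives the reaction to the left.
Dilution lowers every aqueous concentration by the same factor. Δn_aq = 0 − 3 = -3, so the system shifts toward the side with more dissolved moles — to the left.
The net shift is to the left. M5 is a product, so its amount decreases.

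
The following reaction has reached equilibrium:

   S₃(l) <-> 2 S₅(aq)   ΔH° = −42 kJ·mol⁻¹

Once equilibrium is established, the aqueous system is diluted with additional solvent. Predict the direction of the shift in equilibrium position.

Dilution lowers every aqueous concentration by the same factor. Δn_aq = 2 − 0 = +2, so the system shifts toward the side with more dissolved moles — to the right.

right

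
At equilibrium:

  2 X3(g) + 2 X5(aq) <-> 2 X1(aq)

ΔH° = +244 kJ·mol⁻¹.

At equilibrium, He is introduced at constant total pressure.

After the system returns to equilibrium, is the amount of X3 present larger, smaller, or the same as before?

increases

Adding inert gas at constant total pressure expands the volume and lowers every reacting partial pressure. With Δn_gas = 0 − 2 = -2, Q moves away from K toward the side with fewer gas moles, so the system shifts toward the side with more gas moles — to the left.
The net shift is to the left. X3 is a reactant, so its amount increases.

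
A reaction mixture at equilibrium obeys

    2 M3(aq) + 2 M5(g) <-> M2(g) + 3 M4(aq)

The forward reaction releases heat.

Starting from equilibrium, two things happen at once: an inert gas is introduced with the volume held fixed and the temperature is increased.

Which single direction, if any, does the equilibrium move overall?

At constant volume, adding an inert gas leaves every reacting species' partial pressure unchanged, so Q is unchanged — no shift from this change.
The forward reaction is exothermic. Raising T favours the endothermic direction — shift to the left.
Only the nonzero effect(s) matter; the net shift is to the left.

left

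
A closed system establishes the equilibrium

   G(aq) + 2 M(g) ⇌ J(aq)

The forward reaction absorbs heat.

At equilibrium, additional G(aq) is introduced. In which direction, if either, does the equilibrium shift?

Adding G (aq), a reactant, drives the reaction to the right.

right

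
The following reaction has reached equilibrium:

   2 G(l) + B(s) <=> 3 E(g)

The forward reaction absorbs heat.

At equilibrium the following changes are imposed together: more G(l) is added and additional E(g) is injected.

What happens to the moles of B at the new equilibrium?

G is a pure liquid; its activity is 1 regardless of amount, so Q is unaffected — no shift from this change.
Adding E (g), a product, drives the reaction to the left.
The net shift is to the left. B is a reactant, so its amount increases.

increases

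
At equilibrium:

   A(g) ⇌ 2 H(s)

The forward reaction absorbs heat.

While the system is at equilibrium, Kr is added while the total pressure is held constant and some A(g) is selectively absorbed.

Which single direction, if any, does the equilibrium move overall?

Adding inert gas at constant total pressure expands the volume and lowers every reacting partial pressure. With Δn_gas = 0 − 1 = -1, Q moves away from K toward the side with fewer gas moles, so the system shifts toward the side with more gas moles — to the left.
Removing A (g), a reactant, drives the reaction to the left.
All effects act in the same direction — net shift to the left.

left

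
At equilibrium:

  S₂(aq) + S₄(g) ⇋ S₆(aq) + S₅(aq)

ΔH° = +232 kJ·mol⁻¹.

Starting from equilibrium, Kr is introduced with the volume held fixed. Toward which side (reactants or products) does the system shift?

At constant volume, adding an inert gas leaves every reacting species' partial pressure unchanged, so Q is unchanged — no shift from this change.

no shift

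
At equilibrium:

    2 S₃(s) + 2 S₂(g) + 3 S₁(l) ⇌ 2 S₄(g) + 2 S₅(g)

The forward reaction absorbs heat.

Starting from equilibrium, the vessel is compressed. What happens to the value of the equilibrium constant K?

The equilibrium constant depends only on temperature. This perturbation may move the position of equilibrium, but since T is unchanged, K itself is unchanged.

unchanged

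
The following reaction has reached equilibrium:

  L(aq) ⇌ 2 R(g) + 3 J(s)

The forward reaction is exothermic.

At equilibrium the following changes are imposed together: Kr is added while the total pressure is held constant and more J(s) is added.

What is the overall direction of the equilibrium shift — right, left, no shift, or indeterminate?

Adding inert gas at constant total pressure expands the volume and lowers every reacting partial pressure. With Δn_gas = 2 − 0 = +2, Q moves away from K toward the side with fewer gas moles, so the system shifts toward the side with more gas moles — to the right.
J is a pure solid; its activity is 1 regardless of amount, so Q is unaffected — no shift from this change.
Only the nonzero effect(s) matter; the net shift is to the right.

right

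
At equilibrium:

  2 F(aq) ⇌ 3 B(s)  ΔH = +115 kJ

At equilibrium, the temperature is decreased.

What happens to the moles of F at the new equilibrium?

The forward reaction is endothermic. Lowering T favours the exothermic direction — shift to the left.
The net shift is to the left. F is a reactant, so its amount increases.

increases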